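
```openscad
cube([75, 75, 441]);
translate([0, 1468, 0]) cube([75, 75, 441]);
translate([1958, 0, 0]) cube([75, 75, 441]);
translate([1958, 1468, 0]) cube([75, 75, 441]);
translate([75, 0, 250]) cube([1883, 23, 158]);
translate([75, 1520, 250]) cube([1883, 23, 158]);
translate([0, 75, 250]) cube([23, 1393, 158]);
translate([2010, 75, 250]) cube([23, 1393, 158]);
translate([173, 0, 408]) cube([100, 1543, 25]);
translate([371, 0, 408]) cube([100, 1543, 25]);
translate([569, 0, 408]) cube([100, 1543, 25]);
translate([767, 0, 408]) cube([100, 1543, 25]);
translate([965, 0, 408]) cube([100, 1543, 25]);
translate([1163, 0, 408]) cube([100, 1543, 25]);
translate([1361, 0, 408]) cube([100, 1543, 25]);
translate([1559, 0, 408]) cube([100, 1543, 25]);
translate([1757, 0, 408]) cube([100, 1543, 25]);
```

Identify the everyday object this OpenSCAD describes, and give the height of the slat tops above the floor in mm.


A bed frame. The slat-top height is 433 mm.

Four posts, four rails, and a row of slats — a bed frame. Slats sit on the rails at z = 250 + 158 = 408; with slat thickness 25, the top is 433 mm.


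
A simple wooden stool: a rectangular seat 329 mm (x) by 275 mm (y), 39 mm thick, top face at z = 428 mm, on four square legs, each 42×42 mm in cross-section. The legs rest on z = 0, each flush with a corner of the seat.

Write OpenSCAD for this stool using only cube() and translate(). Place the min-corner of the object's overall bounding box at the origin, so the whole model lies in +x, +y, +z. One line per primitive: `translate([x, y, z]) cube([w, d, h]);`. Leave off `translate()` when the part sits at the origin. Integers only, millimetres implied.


translate([0, 0, 389]) cube([329, 275, 39]);
cube([42, 42, 389]);
translate([287, 0, 0]) cube([42, 42, 389]);
translate([0, 233, 0]) cube([42, 42, 389]);
translate([287, 233, 0]) cube([42, 42, 389]);


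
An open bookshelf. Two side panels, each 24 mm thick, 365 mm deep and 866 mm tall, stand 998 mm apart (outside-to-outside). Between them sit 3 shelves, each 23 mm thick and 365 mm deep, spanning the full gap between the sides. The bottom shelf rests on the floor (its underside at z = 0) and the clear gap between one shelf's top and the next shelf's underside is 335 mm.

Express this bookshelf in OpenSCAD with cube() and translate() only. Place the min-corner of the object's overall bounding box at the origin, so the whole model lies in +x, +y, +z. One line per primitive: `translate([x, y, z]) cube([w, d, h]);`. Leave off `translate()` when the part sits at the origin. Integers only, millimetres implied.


cube([24, 365, 866]);
translate([974, 0, 0]) cube([24, 365, 866]);
translate([24, 0, 0]) cube([950, 365, 23]);
translate([24, 0, 358]) cube([950, 365, 23]);
translate([24, 0, 716]) cube([950, 365, 23]);


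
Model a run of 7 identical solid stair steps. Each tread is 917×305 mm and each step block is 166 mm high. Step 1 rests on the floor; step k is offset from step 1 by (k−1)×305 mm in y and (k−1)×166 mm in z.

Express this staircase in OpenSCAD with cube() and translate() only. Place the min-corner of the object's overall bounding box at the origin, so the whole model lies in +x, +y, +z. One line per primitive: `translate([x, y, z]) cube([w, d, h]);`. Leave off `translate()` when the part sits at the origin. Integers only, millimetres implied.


cube([917, 305, 166]);
translate([0, 305, 166]) cube([917, 305, 166]);
translate([0, 610, 332]) cube([917, 305, 166]);
translate([0, 915, 498]) cube([917, 305, 166]);
translate([0, 1220, 664]) cube([917, 305, 166]);
translate([0, 1525, 830]) cube([917, 305, 166]);
translate([0, 1830, 996]) cube([917, 305, 166]);


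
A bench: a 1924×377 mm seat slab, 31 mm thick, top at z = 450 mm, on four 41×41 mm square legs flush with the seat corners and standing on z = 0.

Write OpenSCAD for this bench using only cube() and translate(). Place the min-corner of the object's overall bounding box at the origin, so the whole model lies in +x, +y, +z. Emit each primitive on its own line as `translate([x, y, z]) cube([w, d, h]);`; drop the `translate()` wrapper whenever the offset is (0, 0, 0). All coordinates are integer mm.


translate([0, 0, 419]) cube([1924, 377, 31]);
cube([41, 41, 419]);
translate([0, 336, 0]) cube([41, 41, 419]);
translate([1883, 0, 0]) cube([41, 41, 419]);
translate([1883, 336, 0]) cube([41, 41, 419]);


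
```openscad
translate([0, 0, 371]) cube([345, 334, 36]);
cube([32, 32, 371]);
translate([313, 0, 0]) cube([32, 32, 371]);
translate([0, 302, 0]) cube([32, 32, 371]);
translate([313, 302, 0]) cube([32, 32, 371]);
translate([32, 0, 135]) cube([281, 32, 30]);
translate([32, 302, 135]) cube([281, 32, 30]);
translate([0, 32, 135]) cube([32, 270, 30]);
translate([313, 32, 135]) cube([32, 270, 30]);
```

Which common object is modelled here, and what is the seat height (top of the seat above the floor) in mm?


A stool. The seat height is 407 mm.

A 345×334×36 slab at z = 371 on four corner posts — a stool. The seat top is 371 + 36 = 407 mm.


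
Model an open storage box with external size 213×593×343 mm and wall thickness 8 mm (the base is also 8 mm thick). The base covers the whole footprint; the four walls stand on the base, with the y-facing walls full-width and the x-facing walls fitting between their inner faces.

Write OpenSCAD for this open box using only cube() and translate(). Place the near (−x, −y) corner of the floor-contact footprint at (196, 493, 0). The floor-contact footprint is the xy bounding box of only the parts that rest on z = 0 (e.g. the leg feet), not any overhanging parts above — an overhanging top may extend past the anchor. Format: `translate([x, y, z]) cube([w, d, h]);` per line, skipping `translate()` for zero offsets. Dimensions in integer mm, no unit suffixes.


translate([196, 493, 0]) cube([213, 593, 8]);
translate([196, 493, 8]) cube([213, 8, 335]);
translate([196, 1078, 8]) cube([213, 8, 335]);
translate([196, 501, 8]) cube([8, 577, 335]);
translate([401, 501, 8]) cube([8, 577, 335]);


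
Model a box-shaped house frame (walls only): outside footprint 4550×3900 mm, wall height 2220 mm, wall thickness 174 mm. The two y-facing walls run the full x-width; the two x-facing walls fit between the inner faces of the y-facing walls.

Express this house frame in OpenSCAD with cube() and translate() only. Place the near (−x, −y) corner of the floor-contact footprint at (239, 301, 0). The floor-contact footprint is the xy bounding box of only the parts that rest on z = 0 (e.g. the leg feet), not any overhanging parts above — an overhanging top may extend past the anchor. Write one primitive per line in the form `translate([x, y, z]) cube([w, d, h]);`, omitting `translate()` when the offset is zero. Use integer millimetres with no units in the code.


translate([239, 301, 0]) cube([4550, 174, 2220]);
translate([239, 4027, 0]) cube([4550, 174, 2220]);
translate([239, 475, 0]) cube([174, 3552, 2220]);
translate([4615, 475, 0]) cube([174, 3552, 2220]);


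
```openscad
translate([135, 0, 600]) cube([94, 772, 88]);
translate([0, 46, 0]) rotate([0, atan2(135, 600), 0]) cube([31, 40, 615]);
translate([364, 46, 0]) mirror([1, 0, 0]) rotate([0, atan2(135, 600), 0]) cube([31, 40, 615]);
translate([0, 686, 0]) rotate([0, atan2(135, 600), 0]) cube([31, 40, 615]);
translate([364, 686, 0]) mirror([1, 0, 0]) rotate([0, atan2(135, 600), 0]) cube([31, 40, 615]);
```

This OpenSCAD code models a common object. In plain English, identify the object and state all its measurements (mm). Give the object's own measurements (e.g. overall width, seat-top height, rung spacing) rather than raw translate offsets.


A sawhorse. A 94×772×88 mm beam (x, y, z) sits on two A-frame leg pairs. Each pair is two raked legs of 31×40 mm section (40 mm along y) splaying symmetrically in x. Each leg rises 600 mm vertically over 135 mm of horizontal reach and is 615 mm long along its own axis. Every leg's outer bottom edge rests on the floor and its outer top edge meets a bottom edge of the beam — the left legs (tilting toward +x) meet the beam's −x bottom edge, the right legs (their mirror images, tilting toward −x) meet its +x bottom edge — so the leg tops tuck under the beam, the beam's underside is 600 mm above the floor, and the feet are 364 mm apart outside-to-outside with the beam centred between them. The two leg pairs are set in 46 mm from either end of the beam.


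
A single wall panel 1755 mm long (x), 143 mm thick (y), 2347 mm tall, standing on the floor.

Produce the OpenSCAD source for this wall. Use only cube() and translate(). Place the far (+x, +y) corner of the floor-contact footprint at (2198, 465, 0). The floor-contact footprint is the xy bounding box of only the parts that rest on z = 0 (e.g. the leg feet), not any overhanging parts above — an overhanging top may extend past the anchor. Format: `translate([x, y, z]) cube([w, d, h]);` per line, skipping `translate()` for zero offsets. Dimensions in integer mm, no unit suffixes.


translate([443, 322, 0]) cube([1755, 143, 2347]);


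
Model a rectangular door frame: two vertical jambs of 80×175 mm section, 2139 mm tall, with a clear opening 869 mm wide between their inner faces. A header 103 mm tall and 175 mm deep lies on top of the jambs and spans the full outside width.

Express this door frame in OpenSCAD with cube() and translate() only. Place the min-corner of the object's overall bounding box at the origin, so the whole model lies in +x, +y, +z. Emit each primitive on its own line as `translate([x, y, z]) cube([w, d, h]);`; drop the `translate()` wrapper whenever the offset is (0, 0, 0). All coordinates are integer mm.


cube([80, 175, 2139]);
translate([949, 0, 0]) cube([80, 175, 2139]);
translate([0, 0, 2139]) cube([1029, 175, 103]);


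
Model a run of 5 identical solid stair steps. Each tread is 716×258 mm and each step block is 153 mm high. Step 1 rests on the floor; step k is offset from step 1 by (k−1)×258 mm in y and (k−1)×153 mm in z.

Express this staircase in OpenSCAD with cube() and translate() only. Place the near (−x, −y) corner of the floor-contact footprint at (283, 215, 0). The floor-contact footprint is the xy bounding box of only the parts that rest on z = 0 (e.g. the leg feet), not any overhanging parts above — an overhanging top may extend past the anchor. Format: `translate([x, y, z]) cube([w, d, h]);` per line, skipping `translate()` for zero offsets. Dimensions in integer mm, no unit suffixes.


translate([283, 215, 0]) cube([716, 258, 153]);
translate([283, 473, 153]) cube([716, 258, 153]);
translate([283, 731, 306]) cube([716, 258, 153]);
translate([283, 989, 459]) cube([716, 258, 153]);
translate([283, 1247, 612]) cube([716, 258, 153]);


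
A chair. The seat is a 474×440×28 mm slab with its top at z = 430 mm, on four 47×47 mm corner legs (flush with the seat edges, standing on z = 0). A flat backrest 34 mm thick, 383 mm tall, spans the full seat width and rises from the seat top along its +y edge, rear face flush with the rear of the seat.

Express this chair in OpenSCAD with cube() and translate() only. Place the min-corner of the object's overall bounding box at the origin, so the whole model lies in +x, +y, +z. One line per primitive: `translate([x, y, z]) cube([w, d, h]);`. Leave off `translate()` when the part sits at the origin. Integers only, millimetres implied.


translate([0, 0, 402]) cube([474, 440, 28]);
cube([47, 47, 402]);
translate([427, 0, 0]) cube([47, 47, 402]);
translate([0, 393, 0]) cube([47, 47, 402]);
translate([427, 393, 0]) cube([47, 47, 402]);
translate([0, 406, 430]) cube([474, 34, 383]);


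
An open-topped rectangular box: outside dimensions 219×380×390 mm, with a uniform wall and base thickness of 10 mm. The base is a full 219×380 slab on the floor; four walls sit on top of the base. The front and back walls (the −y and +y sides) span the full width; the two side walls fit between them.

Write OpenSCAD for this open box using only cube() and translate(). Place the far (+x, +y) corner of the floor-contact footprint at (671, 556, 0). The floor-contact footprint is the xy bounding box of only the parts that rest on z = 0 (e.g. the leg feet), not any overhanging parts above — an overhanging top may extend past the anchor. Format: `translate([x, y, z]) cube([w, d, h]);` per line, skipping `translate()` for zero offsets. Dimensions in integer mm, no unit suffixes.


translate([452, 176, 0]) cube([219, 380, 10]);
translate([452, 176, 10]) cube([219, 10, 380]);
translate([452, 546, 10]) cube([219, 10, 380]);
translate([452, 186, 10]) cube([10, 360, 380]);
translate([661, 186, 10]) cube([10, 360, 380]);


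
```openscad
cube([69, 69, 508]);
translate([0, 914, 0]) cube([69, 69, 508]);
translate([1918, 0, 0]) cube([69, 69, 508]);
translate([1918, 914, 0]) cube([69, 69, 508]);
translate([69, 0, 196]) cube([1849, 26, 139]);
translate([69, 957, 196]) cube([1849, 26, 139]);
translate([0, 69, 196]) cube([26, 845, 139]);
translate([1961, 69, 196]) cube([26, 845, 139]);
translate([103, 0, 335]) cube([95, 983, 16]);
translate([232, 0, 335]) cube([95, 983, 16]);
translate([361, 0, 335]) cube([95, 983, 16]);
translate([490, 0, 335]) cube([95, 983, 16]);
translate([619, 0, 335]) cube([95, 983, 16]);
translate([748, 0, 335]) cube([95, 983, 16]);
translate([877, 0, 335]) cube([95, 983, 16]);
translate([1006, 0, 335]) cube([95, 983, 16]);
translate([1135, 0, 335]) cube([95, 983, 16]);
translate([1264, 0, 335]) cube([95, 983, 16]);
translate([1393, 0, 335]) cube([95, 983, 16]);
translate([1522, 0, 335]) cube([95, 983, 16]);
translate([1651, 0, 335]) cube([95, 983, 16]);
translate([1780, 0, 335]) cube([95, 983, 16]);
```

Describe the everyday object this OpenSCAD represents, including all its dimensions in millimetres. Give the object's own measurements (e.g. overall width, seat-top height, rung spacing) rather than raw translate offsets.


A bed frame 1987 mm long (x) by 983 mm wide (y). Four 69×69 mm corner posts, 508 mm tall, at the corners of the footprint. Four rails of 26 mm thickness and 139 mm height run between adjacent posts with their undersides at z = 196 mm, their outer faces flush with the outside of the frame (the two x-running rails run between the posts' inner faces; the two y-running rails run between the posts' inner faces). 14 slats, each 95 mm wide (x) and 16 mm thick, lie across the top of the two x-running rails, running the full 983 mm width of the frame in y; along x they sit between the end posts with a 34 mm gap after the −x posts and between neighbouring slats, leaving 43 mm before the +x posts.


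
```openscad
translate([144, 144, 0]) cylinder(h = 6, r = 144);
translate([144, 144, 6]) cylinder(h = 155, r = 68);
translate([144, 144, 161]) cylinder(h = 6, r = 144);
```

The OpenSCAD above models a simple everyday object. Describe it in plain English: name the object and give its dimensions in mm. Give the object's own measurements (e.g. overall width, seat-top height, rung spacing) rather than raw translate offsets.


A spool: two coaxial disc flanges of radius 144 mm and thickness 6 mm, joined by a core cylinder of radius 68 mm and height 155 mm. The lower flange rests on z = 0 and the three cylinders share a vertical axis.


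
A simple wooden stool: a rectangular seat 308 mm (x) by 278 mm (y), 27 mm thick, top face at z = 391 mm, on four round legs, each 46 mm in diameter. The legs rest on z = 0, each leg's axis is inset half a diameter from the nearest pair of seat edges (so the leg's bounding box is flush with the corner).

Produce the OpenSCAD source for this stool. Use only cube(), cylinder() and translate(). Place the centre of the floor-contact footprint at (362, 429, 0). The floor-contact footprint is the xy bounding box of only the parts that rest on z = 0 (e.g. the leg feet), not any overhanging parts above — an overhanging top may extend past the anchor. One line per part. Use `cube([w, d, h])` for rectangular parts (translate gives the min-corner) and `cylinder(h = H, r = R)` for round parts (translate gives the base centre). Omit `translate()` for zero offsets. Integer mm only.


translate([208, 290, 364]) cube([308, 278, 27]);
translate([231, 313, 0]) cylinder(h = 364, r = 23);
translate([493, 313, 0]) cylinder(h = 364, r = 23);
translate([231, 545, 0]) cylinder(h = 364, r = 23);
translate([493, 545, 0]) cylinder(h = 364, r = 23);


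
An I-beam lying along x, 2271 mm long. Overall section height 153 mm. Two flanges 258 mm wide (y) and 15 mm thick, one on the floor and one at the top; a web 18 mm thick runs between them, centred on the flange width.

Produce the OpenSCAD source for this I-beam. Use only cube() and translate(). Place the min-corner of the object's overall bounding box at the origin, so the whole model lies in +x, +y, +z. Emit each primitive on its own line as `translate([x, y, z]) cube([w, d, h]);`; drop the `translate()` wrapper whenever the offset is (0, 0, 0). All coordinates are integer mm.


cube([2271, 258, 15]);
translate([0, 120, 15]) cube([2271, 18, 123]);
translate([0, 0, 138]) cube([2271, 258, 15]);


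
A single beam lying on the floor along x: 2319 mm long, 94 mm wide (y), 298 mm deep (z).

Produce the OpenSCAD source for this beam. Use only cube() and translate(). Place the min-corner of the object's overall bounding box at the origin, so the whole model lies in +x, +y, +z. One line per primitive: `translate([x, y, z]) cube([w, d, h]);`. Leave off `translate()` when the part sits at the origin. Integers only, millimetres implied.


cube([2319, 94, 298]);


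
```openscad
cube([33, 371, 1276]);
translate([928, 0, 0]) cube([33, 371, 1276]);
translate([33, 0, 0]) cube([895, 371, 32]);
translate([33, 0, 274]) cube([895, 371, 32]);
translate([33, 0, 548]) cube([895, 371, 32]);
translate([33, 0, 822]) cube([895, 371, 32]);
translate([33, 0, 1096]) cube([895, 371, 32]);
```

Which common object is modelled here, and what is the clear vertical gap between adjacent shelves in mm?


A bookshelf. The clear shelf gap is 242 mm.

Two tall side panels with 5 horizontal boards between them — a bookshelf. The first two shelf undersides are at z = 0 and z = 274; with shelf thickness 32, the clear gap is 274 − 0 − 32 = 242 mm.


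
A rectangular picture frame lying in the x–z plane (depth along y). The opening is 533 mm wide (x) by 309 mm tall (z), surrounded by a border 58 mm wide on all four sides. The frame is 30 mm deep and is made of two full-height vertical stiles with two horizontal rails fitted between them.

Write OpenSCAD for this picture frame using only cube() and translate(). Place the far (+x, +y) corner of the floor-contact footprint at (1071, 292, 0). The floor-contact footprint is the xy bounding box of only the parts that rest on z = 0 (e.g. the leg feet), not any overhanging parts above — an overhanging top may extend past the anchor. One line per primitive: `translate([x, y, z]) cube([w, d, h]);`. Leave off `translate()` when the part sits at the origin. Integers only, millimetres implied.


translate([422, 262, 0]) cube([58, 30, 425]);
translate([1013, 262, 0]) cube([58, 30, 425]);
translate([480, 262, 0]) cube([533, 30, 58]);
translate([480, 262, 367]) cube([533, 30, 58]);


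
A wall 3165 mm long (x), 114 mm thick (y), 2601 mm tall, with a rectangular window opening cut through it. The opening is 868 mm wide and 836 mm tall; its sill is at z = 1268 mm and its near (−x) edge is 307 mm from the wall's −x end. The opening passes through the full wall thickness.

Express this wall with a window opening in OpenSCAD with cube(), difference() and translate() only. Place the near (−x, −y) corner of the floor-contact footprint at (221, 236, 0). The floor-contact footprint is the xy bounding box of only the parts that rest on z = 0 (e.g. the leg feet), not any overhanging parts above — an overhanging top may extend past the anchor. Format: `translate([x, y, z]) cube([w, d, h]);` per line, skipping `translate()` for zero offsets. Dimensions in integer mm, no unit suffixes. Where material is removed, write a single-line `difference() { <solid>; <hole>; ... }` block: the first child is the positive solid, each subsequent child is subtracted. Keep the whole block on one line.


difference() { translate([221, 236, 0]) cube([3165, 114, 2601]); translate([528, 236, 1268]) cube([868, 114, 836]); }


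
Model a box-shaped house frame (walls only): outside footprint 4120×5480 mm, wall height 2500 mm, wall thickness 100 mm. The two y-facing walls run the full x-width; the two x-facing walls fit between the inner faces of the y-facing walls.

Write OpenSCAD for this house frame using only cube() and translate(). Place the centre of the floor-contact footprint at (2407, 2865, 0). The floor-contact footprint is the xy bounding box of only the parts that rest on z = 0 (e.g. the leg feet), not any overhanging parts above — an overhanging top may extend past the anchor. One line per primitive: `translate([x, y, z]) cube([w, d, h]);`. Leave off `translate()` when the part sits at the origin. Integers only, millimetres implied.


translate([347, 125, 0]) cube([4120, 100, 2500]);
translate([347, 5505, 0]) cube([4120, 100, 2500]);
translate([347, 225, 0]) cube([100, 5280, 2500]);
translate([4367, 225, 0]) cube([100, 5280, 2500]);


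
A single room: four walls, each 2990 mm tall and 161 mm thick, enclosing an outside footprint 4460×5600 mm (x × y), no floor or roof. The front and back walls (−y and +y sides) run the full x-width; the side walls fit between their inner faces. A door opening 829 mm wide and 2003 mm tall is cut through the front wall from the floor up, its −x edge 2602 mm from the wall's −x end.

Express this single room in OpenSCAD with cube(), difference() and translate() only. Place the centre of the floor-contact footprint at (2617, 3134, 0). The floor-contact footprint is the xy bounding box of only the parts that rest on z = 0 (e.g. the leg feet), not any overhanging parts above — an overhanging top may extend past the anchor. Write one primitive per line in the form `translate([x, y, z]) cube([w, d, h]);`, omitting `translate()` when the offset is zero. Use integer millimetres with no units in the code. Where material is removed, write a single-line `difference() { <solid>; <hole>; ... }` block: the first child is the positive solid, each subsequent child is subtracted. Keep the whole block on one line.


difference() { translate([387, 334, 0]) cube([4460, 161, 2990]); translate([2989, 334, 0]) cube([829, 161, 2003]); }
translate([387, 5773, 0]) cube([4460, 161, 2990]);
translate([387, 495, 0]) cube([161, 5278, 2990]);
translate([4686, 495, 0]) cube([161, 5278, 2990]);


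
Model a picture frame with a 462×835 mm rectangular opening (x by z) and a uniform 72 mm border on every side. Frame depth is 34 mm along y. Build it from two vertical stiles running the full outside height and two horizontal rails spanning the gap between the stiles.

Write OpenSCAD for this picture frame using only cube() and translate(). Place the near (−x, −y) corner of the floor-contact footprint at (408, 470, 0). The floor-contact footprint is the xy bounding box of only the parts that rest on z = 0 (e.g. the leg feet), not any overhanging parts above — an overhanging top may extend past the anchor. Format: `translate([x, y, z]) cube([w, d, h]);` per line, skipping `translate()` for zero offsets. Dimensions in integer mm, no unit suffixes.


translate([408, 470, 0]) cube([72, 34, 979]);
translate([942, 470, 0]) cube([72, 34, 979]);
translate([480, 470, 0]) cube([462, 34, 72]);
translate([480, 470, 907]) cube([462, 34, 72]);


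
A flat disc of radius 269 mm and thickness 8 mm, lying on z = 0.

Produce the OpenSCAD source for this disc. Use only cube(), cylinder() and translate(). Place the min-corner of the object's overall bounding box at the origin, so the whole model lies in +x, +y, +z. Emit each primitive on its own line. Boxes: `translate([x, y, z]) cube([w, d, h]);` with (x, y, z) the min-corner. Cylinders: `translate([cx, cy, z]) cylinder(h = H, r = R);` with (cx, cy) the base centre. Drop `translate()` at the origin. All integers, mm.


translate([269, 269, 0]) cylinder(h = 8, r = 269);


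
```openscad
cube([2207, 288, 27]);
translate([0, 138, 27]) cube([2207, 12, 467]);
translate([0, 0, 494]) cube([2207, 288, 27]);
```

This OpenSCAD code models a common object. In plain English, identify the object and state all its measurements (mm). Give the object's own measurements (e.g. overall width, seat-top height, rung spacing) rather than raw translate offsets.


An I-beam lying along x, 2207 mm long. Overall section height 521 mm. Two flanges 288 mm wide (y) and 27 mm thick, one on the floor and one at the top; a web 12 mm thick runs between them, centred on the flange width.


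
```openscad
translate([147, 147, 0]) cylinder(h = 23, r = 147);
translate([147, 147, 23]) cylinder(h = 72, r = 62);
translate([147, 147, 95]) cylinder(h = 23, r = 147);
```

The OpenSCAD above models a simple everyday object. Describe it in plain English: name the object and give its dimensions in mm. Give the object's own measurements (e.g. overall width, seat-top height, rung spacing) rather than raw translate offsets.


A spool: two coaxial disc flanges of radius 147 mm and thickness 23 mm, joined by a core cylinder of radius 62 mm and height 72 mm. The lower flange rests on z = 0 and the three cylinders share a vertical axis.


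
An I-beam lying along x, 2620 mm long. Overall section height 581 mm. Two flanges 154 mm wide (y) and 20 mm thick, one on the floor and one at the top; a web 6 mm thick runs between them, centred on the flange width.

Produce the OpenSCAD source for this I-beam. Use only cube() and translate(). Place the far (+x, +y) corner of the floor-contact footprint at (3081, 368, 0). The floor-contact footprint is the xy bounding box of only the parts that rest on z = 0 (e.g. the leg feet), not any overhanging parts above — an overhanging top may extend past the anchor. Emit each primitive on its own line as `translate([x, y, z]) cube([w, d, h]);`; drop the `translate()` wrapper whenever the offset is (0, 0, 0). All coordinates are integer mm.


translate([461, 214, 0]) cube([2620, 154, 20]);
translate([461, 288, 20]) cube([2620, 6, 541]);
translate([461, 214, 561]) cube([2620, 154, 20]);


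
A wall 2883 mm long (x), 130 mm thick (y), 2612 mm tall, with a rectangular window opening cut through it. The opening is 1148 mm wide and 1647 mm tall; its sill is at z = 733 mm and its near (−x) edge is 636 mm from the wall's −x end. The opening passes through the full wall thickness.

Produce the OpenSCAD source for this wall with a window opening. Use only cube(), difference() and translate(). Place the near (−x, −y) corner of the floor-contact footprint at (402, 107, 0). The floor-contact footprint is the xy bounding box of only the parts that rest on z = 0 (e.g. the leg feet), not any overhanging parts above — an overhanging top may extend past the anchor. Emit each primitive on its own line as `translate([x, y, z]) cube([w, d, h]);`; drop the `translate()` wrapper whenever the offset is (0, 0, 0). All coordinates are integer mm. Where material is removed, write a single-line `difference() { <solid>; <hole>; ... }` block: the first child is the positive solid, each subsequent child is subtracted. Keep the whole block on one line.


difference() { translate([402, 107, 0]) cube([2883, 130, 2612]); translate([1038, 107, 733]) cube([1148, 130, 1647]); }


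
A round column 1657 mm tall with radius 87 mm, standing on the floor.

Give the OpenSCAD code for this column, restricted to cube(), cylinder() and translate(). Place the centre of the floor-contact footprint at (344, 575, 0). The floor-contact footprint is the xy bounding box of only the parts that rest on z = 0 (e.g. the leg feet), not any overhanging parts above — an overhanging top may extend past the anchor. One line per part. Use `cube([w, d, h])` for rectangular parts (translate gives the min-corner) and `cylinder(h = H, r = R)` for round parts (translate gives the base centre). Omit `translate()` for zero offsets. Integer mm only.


translate([344, 575, 0]) cylinder(h = 1657, r = 87);


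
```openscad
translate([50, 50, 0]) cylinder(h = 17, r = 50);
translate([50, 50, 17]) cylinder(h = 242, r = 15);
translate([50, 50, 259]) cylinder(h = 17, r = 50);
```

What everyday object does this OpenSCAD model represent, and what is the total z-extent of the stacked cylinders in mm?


A spool. The overall height is 276 mm.

Three coaxial cylinders, large–small–large — a spool. Two 17 mm flanges and a 242 mm core give 17 + 242 + 17 = 276 mm.


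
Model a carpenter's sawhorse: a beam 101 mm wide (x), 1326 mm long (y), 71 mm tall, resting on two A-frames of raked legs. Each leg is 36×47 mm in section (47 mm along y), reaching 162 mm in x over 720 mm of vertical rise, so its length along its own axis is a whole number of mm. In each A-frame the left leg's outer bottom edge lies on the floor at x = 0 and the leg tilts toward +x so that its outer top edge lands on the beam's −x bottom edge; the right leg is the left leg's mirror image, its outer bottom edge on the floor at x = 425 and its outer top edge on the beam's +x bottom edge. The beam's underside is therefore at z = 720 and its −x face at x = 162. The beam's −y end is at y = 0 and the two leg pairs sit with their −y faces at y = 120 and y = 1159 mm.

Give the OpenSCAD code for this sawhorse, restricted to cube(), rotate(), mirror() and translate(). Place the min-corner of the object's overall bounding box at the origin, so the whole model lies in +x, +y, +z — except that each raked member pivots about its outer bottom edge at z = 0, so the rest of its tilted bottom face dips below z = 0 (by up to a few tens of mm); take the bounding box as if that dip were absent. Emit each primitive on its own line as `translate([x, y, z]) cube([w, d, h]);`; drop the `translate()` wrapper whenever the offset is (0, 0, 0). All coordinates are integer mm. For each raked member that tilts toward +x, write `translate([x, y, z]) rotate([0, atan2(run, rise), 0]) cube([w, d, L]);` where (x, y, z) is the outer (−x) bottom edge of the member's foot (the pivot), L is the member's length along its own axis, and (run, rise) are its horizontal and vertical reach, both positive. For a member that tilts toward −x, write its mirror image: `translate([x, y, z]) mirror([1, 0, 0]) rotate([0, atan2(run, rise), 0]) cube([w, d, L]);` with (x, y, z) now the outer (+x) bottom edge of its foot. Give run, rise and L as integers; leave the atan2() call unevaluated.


// leg length = √(162² + 720²) = 738
// right-leg outer foot x = 2·162 + 101 = 425
// beam min-corner = (162, 0, 720)
translate([162, 0, 720]) cube([101, 1326, 71]);
translate([0, 120, 0]) rotate([0, atan2(162, 720), 0]) cube([36, 47, 738]);
translate([425, 120, 0]) mirror([1, 0, 0]) rotate([0, atan2(162, 720), 0]) cube([36, 47, 738]);
translate([0, 1159, 0]) rotate([0, atan2(162, 720), 0]) cube([36, 47, 738]);
translate([425, 1159, 0]) mirror([1, 0, 0]) rotate([0, atan2(162, 720), 0]) cube([36, 47, 738]);


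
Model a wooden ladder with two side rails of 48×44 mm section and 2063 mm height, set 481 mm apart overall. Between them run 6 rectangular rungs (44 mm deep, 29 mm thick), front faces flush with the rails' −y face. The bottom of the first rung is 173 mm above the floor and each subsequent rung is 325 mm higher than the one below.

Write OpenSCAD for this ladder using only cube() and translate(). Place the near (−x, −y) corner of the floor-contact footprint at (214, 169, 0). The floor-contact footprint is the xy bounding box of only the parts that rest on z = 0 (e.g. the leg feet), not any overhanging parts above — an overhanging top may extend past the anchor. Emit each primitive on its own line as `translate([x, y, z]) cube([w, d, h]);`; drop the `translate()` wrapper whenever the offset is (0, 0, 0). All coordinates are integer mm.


translate([214, 169, 0]) cube([48, 44, 2063]);
translate([647, 169, 0]) cube([48, 44, 2063]);
translate([262, 169, 173]) cube([385, 44, 29]);
translate([262, 169, 498]) cube([385, 44, 29]);
translate([262, 169, 823]) cube([385, 44, 29]);
translate([262, 169, 1148]) cube([385, 44, 29]);
translate([262, 169, 1473]) cube([385, 44, 29]);
translate([262, 169, 1798]) cube([385, 44, 29]);


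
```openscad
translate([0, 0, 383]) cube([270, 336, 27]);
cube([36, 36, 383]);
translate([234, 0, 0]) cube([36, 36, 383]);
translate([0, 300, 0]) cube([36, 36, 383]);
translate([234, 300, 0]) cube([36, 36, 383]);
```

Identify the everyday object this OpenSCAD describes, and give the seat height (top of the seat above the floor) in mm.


A stool. The seat height is 410 mm.

A 270×336×27 slab at z = 383 on four corner posts — a stool. The seat top is 383 + 27 = 410 mm.


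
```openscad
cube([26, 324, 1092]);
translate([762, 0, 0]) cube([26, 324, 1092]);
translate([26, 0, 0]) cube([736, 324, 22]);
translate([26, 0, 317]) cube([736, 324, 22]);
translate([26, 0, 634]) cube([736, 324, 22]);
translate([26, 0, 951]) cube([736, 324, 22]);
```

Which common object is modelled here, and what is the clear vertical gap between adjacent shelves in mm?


A bookshelf. The clear shelf gap is 295 mm.

Two tall side panels with 4 horizontal boards between them — a bookshelf. The first two shelf undersides are at z = 0 and z = 317; with shelf thickness 22, the clear gap is 317 − 0 − 22 = 295 mm.


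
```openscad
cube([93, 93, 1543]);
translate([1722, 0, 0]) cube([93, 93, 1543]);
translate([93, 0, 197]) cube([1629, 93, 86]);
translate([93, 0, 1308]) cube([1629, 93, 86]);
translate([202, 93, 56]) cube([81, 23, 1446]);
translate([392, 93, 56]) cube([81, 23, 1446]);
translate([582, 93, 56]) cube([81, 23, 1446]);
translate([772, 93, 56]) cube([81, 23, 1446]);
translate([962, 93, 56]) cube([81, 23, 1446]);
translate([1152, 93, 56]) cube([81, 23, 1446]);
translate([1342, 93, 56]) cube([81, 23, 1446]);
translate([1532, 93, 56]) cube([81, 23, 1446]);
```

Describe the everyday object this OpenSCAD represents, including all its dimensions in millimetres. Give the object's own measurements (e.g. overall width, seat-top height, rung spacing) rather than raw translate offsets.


A fence section. Two 93×93 mm posts, 1543 mm tall, stand on the floor with a clear span of 1629 mm between their inner faces. Two horizontal rails of 93×86 mm section span the gap between the posts with their undersides at z = 197 mm and z = 1308 mm, flush with the posts' −y face. 8 pickets, each 81 mm wide, 23 mm thick and 1446 mm tall, are fixed to the +y face of the rails with their bottoms at z = 56 mm, spaced across the span with a 109 mm gap after the −x post and between neighbouring pickets and before the +x post.


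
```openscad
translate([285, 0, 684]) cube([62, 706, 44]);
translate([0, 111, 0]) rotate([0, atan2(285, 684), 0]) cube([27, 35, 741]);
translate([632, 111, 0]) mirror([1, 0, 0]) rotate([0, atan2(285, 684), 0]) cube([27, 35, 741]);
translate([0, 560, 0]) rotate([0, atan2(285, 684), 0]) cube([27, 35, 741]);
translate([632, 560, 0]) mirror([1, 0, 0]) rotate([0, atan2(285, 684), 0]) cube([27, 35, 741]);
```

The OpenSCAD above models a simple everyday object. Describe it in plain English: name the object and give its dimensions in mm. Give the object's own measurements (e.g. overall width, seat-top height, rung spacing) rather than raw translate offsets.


A sawhorse. A 62×706×44 mm beam (x, y, z) sits on two A-frame leg pairs. Each pair is two raked legs of 27×35 mm section (35 mm along y) splaying symmetrically in x. Each leg rises 684 mm vertically over 285 mm of horizontal reach and is 741 mm long along its own axis. Every leg's outer bottom edge rests on the floor and its outer top edge meets a bottom edge of the beam — the left legs (tilting toward +x) meet the beam's −x bottom edge, the right legs (their mirror images, tilting toward −x) meet its +x bottom edge — so the leg tops tuck under the beam, the beam's underside is 684 mm above the floor, and the feet are 632 mm apart outside-to-outside with the beam centred between them. The two leg pairs are set in 111 mm from either end of the beam.


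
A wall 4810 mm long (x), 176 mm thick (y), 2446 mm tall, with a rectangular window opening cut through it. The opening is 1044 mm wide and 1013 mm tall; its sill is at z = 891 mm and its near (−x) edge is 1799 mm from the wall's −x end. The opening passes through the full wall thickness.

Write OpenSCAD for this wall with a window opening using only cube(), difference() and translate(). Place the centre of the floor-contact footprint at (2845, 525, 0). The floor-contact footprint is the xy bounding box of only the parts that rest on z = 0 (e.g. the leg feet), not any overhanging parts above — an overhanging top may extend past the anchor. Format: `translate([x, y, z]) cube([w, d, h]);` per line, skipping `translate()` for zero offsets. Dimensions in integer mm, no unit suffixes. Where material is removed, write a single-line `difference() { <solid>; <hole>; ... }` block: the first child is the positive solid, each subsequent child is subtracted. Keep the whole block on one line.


difference() { translate([440, 437, 0]) cube([4810, 176, 2446]); translate([2239, 437, 891]) cube([1044, 176, 1013]); }


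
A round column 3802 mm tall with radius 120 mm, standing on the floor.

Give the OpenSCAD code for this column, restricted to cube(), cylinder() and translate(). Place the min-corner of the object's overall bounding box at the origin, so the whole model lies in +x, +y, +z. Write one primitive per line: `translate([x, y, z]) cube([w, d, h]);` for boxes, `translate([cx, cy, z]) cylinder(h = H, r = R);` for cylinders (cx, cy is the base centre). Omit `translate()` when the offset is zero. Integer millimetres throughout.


translate([120, 120, 0]) cylinder(h = 3802, r = 120);


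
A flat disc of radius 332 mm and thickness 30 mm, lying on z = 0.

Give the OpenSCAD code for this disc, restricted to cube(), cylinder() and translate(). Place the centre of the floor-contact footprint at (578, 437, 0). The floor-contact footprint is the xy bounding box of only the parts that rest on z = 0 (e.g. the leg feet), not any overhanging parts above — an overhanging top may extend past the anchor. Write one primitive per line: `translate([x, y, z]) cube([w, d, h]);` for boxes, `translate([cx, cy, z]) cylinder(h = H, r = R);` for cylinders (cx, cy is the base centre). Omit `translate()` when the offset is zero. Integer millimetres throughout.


translate([578, 437, 0]) cylinder(h = 30, r = 332);


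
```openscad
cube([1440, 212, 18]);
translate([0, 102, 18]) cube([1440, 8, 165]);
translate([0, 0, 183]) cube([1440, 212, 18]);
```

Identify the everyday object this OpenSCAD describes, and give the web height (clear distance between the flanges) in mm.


An I-beam. The web height is 165 mm.

Two wide flanges with a thin centred web — an I-beam. Overall 201 mm minus two 18 mm flanges gives a web of 201 − 2·18 = 165 mm.


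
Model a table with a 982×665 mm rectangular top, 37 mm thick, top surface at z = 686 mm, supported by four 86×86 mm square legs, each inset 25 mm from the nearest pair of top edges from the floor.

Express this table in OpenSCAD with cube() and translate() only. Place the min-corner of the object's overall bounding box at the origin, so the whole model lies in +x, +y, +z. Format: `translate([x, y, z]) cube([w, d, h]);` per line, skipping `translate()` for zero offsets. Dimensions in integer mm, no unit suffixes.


// leg_h = 686 - 37 = 649
translate([0, 0, 649]) cube([982, 665, 37]);
translate([25, 25, 0]) cube([86, 86, 649]);
translate([871, 25, 0]) cube([86, 86, 649]);
translate([25, 554, 0]) cube([86, 86, 649]);
translate([871, 554, 0]) cube([86, 86, 649]);


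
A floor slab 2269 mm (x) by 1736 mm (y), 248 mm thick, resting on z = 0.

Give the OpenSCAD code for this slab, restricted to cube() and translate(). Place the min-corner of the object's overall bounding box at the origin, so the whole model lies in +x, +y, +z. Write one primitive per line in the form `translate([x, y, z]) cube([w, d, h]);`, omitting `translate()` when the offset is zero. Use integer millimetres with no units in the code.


cube([2269, 1736, 248]);
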